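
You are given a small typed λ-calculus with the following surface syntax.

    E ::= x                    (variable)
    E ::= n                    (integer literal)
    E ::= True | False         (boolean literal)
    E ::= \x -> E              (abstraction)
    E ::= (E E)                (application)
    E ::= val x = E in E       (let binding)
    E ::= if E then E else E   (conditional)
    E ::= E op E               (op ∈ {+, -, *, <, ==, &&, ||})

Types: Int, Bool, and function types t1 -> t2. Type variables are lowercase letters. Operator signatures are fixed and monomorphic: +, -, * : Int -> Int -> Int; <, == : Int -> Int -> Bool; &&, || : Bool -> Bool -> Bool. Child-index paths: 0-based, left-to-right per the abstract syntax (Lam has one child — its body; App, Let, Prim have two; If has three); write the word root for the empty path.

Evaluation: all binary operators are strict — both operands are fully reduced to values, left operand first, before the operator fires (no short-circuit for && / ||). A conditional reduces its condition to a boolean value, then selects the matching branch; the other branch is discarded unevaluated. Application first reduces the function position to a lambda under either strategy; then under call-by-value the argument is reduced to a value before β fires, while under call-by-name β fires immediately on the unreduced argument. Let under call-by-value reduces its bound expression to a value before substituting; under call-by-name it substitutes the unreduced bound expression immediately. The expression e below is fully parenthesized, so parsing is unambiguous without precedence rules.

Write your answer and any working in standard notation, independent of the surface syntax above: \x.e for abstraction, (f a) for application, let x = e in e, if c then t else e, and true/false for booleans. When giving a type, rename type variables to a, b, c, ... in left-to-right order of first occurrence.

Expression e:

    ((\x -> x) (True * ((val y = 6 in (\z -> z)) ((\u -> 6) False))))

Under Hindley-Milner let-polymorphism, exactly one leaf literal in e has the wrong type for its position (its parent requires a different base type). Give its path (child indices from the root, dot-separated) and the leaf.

Working:
x : a
\x._ : a -> a
  unify Bool ~ Int
  FAIL: mismatch Bool ~ Int

Answer: 1.0 : true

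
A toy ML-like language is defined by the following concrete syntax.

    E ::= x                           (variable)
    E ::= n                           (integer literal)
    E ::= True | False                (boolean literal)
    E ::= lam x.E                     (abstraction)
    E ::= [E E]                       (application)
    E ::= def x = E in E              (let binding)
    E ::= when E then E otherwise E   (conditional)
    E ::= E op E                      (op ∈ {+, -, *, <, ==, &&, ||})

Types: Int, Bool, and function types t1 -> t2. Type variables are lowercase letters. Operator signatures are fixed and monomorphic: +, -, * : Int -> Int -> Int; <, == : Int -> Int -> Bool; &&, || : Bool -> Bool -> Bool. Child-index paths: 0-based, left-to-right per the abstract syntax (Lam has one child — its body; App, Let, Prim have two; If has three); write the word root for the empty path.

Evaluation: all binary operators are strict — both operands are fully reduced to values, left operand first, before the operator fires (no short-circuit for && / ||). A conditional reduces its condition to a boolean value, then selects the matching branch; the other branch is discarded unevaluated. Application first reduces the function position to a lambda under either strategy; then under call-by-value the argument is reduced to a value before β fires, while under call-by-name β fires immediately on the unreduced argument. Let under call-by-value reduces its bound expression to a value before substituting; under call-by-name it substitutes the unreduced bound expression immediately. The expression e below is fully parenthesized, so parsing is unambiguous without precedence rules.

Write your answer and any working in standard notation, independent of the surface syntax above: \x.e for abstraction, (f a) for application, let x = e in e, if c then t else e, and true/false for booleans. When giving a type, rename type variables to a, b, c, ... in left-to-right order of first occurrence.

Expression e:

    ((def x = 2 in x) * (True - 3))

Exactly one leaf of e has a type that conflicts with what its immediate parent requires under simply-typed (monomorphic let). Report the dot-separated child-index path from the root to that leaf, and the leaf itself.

Answer: 1.0 : true

Working:
let x : Int
x : Int
  unify Int ~ Int
  unify Bool ~ Int
  FAIL: mismatch Bool ~ Int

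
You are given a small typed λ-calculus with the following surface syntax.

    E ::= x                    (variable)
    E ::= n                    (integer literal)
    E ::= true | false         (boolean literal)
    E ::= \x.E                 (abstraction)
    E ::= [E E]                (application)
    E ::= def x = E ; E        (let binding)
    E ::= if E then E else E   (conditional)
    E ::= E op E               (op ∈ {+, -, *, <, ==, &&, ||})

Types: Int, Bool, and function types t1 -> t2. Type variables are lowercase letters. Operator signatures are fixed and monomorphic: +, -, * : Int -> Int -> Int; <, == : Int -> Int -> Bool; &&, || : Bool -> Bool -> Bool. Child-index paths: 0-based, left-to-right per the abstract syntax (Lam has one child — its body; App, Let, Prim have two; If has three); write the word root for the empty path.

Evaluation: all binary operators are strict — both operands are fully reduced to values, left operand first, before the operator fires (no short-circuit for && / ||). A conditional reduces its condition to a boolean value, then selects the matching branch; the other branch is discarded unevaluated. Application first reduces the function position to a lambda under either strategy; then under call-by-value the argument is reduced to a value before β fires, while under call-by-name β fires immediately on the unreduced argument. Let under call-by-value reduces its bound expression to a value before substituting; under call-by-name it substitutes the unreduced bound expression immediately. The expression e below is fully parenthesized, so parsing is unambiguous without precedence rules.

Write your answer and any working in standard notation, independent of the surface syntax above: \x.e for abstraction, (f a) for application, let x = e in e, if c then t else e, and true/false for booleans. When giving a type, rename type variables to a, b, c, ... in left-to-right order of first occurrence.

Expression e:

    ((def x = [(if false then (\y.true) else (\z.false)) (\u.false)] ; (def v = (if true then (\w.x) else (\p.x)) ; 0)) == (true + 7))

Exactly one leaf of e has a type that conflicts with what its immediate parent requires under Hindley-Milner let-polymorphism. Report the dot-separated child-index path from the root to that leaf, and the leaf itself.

Answer: 1.0 : true

Trace:
  unify Bool ~ Bool
\y._ : a -> Bool
\z._ : b -> Bool
  unify a -> Bool ~ b -> Bool
  unify a ~ b
  unify Bool ~ Bool
\u._ : c -> Bool
  unify b -> Bool ~ (c -> Bool) -> d
  unify b ~ c -> Bool
  unify Bool ~ d
_ _ : Bool
let x : Bool
  unify Bool ~ Bool
x : Bool
\w._ : e -> Bool
x : Bool
\p._ : f -> Bool
  unify e -> Bool ~ f -> Bool
  unify e ~ f
  unify Bool ~ Bool
let v : forall. f -> Bool
  unify Int ~ Int
  unify Bool ~ Int
  FAIL: mismatch Bool ~ Int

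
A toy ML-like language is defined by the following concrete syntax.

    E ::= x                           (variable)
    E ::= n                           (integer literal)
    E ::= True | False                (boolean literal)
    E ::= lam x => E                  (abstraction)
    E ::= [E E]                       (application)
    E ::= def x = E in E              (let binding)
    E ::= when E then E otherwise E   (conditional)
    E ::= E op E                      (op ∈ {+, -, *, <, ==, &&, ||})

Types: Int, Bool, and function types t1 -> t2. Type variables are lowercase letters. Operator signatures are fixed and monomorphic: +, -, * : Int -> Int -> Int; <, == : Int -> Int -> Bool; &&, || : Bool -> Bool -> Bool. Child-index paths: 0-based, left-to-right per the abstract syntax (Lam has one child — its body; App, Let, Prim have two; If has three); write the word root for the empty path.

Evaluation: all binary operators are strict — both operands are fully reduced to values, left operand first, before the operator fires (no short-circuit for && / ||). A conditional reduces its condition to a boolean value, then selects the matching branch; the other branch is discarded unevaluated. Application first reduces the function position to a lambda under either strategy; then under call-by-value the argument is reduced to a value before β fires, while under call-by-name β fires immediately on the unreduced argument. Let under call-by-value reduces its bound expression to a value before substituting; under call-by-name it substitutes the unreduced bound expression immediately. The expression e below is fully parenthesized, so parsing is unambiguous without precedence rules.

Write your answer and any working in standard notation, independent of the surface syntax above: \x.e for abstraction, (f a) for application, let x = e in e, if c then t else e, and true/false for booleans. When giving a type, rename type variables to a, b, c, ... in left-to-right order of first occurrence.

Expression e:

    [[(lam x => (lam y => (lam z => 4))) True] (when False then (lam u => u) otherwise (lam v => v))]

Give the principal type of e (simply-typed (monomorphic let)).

Answer: a -> Int

Derivation:
\z._ : c -> Int
\y._ : b -> c -> Int
\x._ : a -> b -> c -> Int
  unify a -> b -> c -> Int ~ Bool -> d
  unify a ~ Bool
  unify b -> c -> Int ~ d
_ _ : b -> c -> Int
  unify Bool ~ Bool
u : e
\u._ : e -> e
v : f
\v._ : f -> f
  unify e -> e ~ f -> f
  unify e ~ f
  unify f ~ f
  unify b -> c -> Int ~ (f -> f) -> g
  unify b ~ f -> f
  unify c -> Int ~ g
_ _ : c -> Int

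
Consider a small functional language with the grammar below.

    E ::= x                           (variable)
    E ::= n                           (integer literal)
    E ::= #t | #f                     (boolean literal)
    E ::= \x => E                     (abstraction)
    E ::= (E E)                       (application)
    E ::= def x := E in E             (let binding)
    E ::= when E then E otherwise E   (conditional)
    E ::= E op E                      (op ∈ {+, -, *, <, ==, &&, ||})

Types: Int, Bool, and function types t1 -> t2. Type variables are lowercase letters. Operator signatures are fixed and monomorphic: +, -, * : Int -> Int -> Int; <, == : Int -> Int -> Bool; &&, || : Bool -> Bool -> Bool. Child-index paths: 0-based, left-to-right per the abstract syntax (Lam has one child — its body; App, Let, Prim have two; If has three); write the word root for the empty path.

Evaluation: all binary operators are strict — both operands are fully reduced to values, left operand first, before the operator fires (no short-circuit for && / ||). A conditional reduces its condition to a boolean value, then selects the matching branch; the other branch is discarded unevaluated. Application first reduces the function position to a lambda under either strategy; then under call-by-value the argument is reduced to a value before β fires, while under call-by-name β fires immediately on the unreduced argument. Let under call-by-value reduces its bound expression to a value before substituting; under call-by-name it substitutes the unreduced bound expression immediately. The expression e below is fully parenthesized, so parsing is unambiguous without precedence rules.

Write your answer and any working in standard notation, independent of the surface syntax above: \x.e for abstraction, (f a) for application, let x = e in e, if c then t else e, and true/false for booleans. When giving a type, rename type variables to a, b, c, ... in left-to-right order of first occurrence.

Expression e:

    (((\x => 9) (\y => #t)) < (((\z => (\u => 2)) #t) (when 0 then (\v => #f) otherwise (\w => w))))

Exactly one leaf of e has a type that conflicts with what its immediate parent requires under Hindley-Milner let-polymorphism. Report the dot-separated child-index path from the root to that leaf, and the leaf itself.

Answer: 1.1.0 : 0

Trace:
\x._ : a -> Int
\y._ : b -> Bool
  unify a -> Int ~ (b -> Bool) -> c
  unify a ~ b -> Bool
  unify Int ~ c
_ _ : Int
  unify Int ~ Int
\u._ : e -> Int
\z._ : d -> e -> Int
  unify d -> e -> Int ~ Bool -> f
  unify d ~ Bool
  unify e -> Int ~ f
_ _ : e -> Int
  unify Int ~ Bool
  FAIL: mismatch Int ~ Bool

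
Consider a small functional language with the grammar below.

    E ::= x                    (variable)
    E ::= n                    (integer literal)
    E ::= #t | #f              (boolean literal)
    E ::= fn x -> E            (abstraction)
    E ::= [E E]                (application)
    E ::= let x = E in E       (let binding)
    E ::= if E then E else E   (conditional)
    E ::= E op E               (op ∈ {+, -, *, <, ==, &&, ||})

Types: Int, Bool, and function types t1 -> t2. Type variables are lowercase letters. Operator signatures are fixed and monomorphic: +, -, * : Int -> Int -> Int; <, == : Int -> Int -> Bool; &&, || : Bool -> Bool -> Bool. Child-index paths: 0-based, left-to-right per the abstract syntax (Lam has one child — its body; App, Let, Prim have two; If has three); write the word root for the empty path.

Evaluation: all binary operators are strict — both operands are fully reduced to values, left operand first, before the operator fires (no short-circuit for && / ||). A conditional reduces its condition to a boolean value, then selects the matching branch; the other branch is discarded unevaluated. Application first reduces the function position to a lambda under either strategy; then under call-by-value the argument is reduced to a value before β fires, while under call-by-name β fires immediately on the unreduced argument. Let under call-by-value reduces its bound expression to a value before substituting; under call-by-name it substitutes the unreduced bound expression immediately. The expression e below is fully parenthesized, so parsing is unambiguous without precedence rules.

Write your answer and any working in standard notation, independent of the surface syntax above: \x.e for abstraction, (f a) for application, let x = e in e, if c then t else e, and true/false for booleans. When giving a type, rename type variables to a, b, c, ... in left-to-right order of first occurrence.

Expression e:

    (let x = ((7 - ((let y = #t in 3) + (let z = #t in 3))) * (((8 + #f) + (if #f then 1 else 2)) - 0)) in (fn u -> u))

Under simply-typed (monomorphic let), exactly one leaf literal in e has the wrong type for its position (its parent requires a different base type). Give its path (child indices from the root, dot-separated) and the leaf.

Answer: 0.1.0.0.1 : false

Working:
  unify Int ~ Int
let y : Bool
  unify Int ~ Int
let z : Bool
  unify Int ~ Int
  unify Int ~ Int
  unify Int ~ Int
  unify Int ~ Int
  unify Bool ~ Int
  FAIL: mismatch Bool ~ Int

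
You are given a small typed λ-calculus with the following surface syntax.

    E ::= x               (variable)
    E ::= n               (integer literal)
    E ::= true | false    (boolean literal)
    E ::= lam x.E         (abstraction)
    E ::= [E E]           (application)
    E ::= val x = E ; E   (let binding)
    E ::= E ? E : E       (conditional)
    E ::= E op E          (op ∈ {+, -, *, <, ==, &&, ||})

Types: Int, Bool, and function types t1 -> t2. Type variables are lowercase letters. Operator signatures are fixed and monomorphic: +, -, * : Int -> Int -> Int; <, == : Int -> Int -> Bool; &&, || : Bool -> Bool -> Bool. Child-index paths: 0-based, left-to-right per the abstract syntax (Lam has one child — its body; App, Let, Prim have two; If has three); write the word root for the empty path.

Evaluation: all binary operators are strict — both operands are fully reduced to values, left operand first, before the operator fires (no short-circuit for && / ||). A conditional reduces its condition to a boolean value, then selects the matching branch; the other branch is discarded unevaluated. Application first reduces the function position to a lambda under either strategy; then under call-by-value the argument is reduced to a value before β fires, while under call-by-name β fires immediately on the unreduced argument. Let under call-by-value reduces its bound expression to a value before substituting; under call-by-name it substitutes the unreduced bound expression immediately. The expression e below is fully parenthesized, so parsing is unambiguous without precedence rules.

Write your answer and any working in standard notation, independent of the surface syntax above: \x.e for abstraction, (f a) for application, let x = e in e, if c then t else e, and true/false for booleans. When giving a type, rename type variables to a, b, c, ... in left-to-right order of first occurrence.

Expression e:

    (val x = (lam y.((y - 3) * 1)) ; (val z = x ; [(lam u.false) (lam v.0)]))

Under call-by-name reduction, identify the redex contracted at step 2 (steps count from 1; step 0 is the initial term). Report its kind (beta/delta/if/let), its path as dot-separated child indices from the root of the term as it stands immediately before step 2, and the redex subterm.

Answer: let at root : (let z = (\y.((y - 3) * 1)) in ((\u.false) (\v.0)))

Working:
step 0: (let x = (\y.((y - 3) * 1)) in (let z = x in ((\u.false) (\v.0))))
step 1: [let@root] (let z = (\y.((y - 3) * 1)) in ((\u.false) (\v.0)))
step 2: [let@root] ((\u.false) (\v.0))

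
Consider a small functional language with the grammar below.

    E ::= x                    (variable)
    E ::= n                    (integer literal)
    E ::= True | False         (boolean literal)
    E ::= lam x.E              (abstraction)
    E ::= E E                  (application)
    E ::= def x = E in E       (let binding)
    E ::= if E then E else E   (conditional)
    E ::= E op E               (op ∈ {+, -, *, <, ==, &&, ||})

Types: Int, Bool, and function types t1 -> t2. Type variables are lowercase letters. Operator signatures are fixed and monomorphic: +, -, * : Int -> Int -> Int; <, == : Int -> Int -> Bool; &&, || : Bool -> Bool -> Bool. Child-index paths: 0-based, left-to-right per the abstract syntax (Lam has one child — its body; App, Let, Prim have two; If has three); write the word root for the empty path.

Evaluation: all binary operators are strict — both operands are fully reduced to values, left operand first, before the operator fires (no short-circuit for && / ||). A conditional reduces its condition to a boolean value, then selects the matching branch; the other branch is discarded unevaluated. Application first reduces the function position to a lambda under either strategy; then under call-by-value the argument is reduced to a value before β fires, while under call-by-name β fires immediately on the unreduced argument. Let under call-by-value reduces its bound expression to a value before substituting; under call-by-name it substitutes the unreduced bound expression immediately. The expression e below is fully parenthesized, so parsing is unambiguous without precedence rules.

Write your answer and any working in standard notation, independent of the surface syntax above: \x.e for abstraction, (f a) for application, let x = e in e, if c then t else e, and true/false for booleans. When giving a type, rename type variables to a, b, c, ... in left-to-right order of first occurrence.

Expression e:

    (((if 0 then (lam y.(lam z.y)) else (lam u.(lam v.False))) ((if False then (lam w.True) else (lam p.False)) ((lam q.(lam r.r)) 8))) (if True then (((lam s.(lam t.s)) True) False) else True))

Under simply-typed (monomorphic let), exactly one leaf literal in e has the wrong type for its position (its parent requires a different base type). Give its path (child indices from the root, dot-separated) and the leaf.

Trace:
  unify Int ~ Bool
  FAIL: mismatch Int ~ Bool

Answer: 0.0.0 : 0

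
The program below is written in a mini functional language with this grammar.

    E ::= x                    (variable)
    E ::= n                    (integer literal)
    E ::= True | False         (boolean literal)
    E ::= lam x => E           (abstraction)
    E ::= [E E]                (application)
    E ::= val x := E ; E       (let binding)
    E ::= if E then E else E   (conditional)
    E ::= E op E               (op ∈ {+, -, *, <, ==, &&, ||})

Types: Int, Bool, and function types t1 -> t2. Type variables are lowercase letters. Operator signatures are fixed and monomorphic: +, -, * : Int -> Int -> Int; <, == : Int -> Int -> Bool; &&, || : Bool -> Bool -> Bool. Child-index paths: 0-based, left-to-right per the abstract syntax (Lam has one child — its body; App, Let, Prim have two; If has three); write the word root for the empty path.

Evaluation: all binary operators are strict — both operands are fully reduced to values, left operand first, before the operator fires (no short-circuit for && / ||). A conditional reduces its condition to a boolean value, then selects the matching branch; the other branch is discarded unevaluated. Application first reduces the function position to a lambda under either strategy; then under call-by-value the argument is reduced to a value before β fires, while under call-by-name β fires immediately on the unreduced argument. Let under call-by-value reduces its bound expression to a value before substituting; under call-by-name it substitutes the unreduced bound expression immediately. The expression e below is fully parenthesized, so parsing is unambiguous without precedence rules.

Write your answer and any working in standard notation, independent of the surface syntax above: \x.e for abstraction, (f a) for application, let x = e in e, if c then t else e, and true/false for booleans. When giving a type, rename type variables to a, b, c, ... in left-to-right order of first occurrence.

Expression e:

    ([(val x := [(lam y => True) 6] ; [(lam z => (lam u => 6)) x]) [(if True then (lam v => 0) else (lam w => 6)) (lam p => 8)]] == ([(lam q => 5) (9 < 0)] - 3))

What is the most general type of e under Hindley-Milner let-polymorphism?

Answer: Bool

Working:
\y._ : a -> Bool
  unify a -> Bool ~ Int -> b
  unify a ~ Int
  unify Bool ~ b
_ _ : Bool
let x : Bool
\u._ : d -> Int
\z._ : c -> d -> Int
x : Bool
  unify c -> d -> Int ~ Bool -> e
  unify c ~ Bool
  unify d -> Int ~ e
_ _ : d -> Int
  unify Bool ~ Bool
\v._ : f -> Int
\w._ : g -> Int
  unify f -> Int ~ g -> Int
  unify f ~ g
  unify Int ~ Int
\p._ : h -> Int
  unify g -> Int ~ (h -> Int) -> i
  unify g ~ h -> Int
  unify Int ~ i
_ _ : Int
  unify d -> Int ~ Int -> j
  unify d ~ Int
  unify Int ~ j
_ _ : Int
  unify Int ~ Int
\q._ : k -> Int
  unify Int ~ Int
  unify Int ~ Int
  unify k -> Int ~ Bool -> l
  unify k ~ Bool
  unify Int ~ l
_ _ : Int
  unify Int ~ Int
  unify Int ~ Int
  unify Int ~ Int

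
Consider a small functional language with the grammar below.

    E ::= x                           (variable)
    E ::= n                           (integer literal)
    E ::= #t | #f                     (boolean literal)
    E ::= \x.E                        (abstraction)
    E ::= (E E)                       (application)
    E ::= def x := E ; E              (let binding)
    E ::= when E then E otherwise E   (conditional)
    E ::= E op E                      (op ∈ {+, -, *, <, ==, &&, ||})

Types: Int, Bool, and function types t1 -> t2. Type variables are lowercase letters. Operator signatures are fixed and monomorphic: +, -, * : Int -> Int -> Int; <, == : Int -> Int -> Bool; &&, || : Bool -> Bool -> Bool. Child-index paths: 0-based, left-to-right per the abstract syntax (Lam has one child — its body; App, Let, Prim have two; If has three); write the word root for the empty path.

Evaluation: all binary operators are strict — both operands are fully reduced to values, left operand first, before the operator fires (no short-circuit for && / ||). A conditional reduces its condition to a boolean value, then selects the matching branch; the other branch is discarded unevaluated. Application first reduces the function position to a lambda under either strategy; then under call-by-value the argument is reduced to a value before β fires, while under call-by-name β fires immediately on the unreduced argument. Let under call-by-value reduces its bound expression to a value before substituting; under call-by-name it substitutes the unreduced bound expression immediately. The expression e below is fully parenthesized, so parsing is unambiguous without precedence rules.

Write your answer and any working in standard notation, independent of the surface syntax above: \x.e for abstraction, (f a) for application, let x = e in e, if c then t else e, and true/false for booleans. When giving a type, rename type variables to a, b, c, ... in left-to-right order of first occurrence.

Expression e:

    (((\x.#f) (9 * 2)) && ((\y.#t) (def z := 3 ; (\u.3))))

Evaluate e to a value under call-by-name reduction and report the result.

Answer: false

Derivation:
step 0: (((\x.false) (9 * 2)) && ((\y.true) (let z = 3 in (\u.3))))
step 1: [beta@0] (false && ((\y.true) (let z = 3 in (\u.3))))
step 2: [beta@1] (false && true)
step 3: [delta@root] false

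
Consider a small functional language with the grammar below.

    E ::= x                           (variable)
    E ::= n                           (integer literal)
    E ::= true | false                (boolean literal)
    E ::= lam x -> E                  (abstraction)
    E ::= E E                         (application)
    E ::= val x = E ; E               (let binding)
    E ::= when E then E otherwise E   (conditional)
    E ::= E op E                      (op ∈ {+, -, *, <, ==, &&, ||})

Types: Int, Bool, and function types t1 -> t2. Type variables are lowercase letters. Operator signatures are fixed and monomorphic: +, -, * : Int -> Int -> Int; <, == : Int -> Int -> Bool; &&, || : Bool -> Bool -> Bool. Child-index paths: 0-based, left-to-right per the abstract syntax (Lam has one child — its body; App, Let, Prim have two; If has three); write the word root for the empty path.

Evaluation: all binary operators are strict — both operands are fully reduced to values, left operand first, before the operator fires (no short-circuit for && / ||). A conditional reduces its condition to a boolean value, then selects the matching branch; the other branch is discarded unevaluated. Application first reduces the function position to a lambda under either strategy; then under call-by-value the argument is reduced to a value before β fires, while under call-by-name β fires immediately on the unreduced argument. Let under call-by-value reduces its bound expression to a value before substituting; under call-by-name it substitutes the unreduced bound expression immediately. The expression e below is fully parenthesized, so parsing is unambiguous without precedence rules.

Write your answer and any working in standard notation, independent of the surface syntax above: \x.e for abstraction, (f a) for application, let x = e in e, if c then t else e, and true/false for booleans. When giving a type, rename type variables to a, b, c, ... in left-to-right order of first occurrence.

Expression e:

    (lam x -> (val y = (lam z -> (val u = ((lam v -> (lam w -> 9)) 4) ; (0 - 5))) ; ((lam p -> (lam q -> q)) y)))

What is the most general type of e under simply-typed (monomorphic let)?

Answer: a -> b -> b

Derivation:
\w._ : d -> Int
\v._ : c -> d -> Int
  unify c -> d -> Int ~ Int -> e
  unify c ~ Int
  unify d -> Int ~ e
_ _ : d -> Int
let u : d -> Int
  unify Int ~ Int
  unify Int ~ Int
\z._ : b -> Int
let y : b -> Int
q : g
\q._ : g -> g
\p._ : f -> g -> g
y : b -> Int
  unify f -> g -> g ~ (b -> Int) -> h
  unify f ~ b -> Int
  unify g -> g ~ h
_ _ : g -> g
\x._ : a -> g -> g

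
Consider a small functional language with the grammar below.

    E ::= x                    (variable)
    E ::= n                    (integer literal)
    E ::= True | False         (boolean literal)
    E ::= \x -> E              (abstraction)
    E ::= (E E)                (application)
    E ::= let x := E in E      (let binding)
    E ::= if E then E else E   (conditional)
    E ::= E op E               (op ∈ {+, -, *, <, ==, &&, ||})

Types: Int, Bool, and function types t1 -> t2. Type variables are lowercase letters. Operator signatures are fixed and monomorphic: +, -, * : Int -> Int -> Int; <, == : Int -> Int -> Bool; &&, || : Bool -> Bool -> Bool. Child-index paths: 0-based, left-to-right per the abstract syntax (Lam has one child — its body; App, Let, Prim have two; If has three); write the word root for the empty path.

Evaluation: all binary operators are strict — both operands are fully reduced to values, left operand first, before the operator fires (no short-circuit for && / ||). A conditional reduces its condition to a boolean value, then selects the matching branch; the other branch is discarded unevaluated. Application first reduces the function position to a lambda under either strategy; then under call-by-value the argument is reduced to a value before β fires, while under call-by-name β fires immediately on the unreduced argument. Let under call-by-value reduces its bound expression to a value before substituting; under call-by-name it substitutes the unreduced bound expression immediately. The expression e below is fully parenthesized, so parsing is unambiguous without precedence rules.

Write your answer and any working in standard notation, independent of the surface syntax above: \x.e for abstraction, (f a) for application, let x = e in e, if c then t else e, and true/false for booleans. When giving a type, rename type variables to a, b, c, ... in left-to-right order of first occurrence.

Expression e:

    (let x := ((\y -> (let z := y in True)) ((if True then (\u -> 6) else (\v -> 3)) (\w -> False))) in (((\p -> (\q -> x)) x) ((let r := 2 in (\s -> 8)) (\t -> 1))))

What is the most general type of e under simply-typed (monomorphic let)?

Answer: Bool

Derivation:
y : a
let z : a
\y._ : a -> Bool
  unify Bool ~ Bool
\u._ : b -> Int
\v._ : c -> Int
  unify b -> Int ~ c -> Int
  unify b ~ c
  unify Int ~ Int
\w._ : d -> Bool
  unify c -> Int ~ (d -> Bool) -> e
  unify c ~ d -> Bool
  unify Int ~ e
_ _ : Int
  unify a -> Bool ~ Int -> f
  unify a ~ Int
  unify Bool ~ f
_ _ : Bool
let x : Bool
x : Bool
\q._ : h -> Bool
\p._ : g -> h -> Bool
x : Bool
  unify g -> h -> Bool ~ Bool -> i
  unify g ~ Bool
  unify h -> Bool ~ i
_ _ : h -> Bool
let r : Int
\s._ : j -> Int
\t._ : k -> Int
  unify j -> Int ~ (k -> Int) -> l
  unify j ~ k -> Int
  unify Int ~ l
_ _ : Int
  unify h -> Bool ~ Int -> m
  unify h ~ Int
  unify Bool ~ m
_ _ : Bool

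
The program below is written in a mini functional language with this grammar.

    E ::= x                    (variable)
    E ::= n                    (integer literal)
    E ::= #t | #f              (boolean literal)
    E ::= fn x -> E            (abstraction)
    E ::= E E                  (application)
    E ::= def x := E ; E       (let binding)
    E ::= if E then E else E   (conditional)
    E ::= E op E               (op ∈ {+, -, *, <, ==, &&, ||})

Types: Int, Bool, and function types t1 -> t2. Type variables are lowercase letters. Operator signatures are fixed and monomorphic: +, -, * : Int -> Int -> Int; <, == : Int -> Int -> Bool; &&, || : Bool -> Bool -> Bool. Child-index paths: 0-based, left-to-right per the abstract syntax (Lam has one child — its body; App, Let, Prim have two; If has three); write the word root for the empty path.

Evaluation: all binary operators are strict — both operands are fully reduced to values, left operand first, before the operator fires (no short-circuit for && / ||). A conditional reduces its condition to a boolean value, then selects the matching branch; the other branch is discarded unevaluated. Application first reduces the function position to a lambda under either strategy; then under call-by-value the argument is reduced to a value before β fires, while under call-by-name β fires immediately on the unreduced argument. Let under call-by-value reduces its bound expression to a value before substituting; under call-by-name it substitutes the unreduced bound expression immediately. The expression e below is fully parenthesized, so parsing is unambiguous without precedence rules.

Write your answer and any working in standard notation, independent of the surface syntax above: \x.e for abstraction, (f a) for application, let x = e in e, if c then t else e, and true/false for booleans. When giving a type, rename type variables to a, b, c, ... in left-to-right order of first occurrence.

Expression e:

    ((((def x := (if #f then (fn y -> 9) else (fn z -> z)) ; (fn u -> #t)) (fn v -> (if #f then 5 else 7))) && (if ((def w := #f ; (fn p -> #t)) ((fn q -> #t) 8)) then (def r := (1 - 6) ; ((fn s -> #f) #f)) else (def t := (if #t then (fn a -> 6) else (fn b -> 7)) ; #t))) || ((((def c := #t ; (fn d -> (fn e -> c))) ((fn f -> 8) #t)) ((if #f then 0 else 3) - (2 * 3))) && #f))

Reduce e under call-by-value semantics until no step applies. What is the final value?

Derivation:
step 0: ((((let x = (if false then (\y.9) else (\z.z)) in (\u.true)) (\v.(if false then 5 else 7))) && (if ((let w = false in (\p.true)) ((\q.true) 8)) then (let r = (1 - 6) in ((\s.false) false)) else (let t = (if true then (\a.6) else (\b.7)) in true))) || ((((let c = true in (\d.(\e.c))) ((\f.8) true)) ((if false then 0 else 3) - (2 * 3))) && false))
step 1: [if@0.0.0.0] ((((let x = (\z.z) in (\u.true)) (\v.(if false then 5 else 7))) && (if ((let w = false in (\p.true)) ((\q.true) 8)) then (let r = (1 - 6) in ((\s.false) false)) else (let t = (if true then (\a.6) else (\b.7)) in true))) || ((((let c = true in (\d.(\e.c))) ((\f.8) true)) ((if false then 0 else 3) - (2 * 3))) && false))
step 2: [let@0.0.0] ((((\u.true) (\v.(if false then 5 else 7))) && (if ((let w = false in (\p.true)) ((\q.true) 8)) then (let r = (1 - 6) in ((\s.false) false)) else (let t = (if true then (\a.6) else (\b.7)) in true))) || ((((let c = true in (\d.(\e.c))) ((\f.8) true)) ((if false then 0 else 3) - (2 * 3))) && false))
step 3: [beta@0.0] ((true && (if ((let w = false in (\p.true)) ((\q.true) 8)) then (let r = (1 - 6) in ((\s.false) false)) else (let t = (if true then (\a.6) else (\b.7)) in true))) || ((((let c = true in (\d.(\e.c))) ((\f.8) true)) ((if false then 0 else 3) - (2 * 3))) && false))
step 4: [let@0.1.0.0] ((true && (if ((\p.true) ((\q.true) 8)) then (let r = (1 - 6) in ((\s.false) false)) else (let t = (if true then (\a.6) else (\b.7)) in true))) || ((((let c = true in (\d.(\e.c))) ((\f.8) true)) ((if false then 0 else 3) - (2 * 3))) && false))
step 5: [beta@0.1.0.1] ((true && (if ((\p.true) true) then (let r = (1 - 6) in ((\s.false) false)) else (let t = (if true then (\a.6) else (\b.7)) in true))) || ((((let c = true in (\d.(\e.c))) ((\f.8) true)) ((if false then 0 else 3) - (2 * 3))) && false))
step 6: [beta@0.1.0] ((true && (if true then (let r = (1 - 6) in ((\s.false) false)) else (let t = (if true then (\a.6) else (\b.7)) in true))) || ((((let c = true in (\d.(\e.c))) ((\f.8) true)) ((if false then 0 else 3) - (2 * 3))) && false))
step 7: [if@0.1] ((true && (let r = (1 - 6) in ((\s.false) false))) || ((((let c = true in (\d.(\e.c))) ((\f.8) true)) ((if false then 0 else 3) - (2 * 3))) && false))
step 8: [delta@0.1.0] ((true && (let r = -5 in ((\s.false) false))) || ((((let c = true in (\d.(\e.c))) ((\f.8) true)) ((if false then 0 else 3) - (2 * 3))) && false))
step 9: [let@0.1] ((true && ((\s.false) false)) || ((((let c = true in (\d.(\e.c))) ((\f.8) true)) ((if false then 0 else 3) - (2 * 3))) && false))
step 10: [beta@0.1] ((true && false) || ((((let c = true in (\d.(\e.c))) ((\f.8) true)) ((if false then 0 else 3) - (2 * 3))) && false))
step 11: [delta@0] (false || ((((let c = true in (\d.(\e.c))) ((\f.8) true)) ((if false then 0 else 3) - (2 * 3))) && false))
step 12: [let@1.0.0.0] (false || ((((\d.(\e.true)) ((\f.8) true)) ((if false then 0 else 3) - (2 * 3))) && false))
step 13: [beta@1.0.0.1] (false || ((((\d.(\e.true)) 8) ((if false then 0 else 3) - (2 * 3))) && false))
step 14: [beta@1.0.0] (false || (((\e.true) ((if false then 0 else 3) - (2 * 3))) && false))
step 15: [if@1.0.1.0] (false || (((\e.true) (3 - (2 * 3))) && false))
step 16: [delta@1.0.1.1] (false || (((\e.true) (3 - 6)) && false))
step 17: [delta@1.0.1] (false || (((\e.true) -3) && false))
step 18: [beta@1.0] (false || (true && false))
step 19: [delta@1] (false || false)
step 20: [delta@root] false

Answer: false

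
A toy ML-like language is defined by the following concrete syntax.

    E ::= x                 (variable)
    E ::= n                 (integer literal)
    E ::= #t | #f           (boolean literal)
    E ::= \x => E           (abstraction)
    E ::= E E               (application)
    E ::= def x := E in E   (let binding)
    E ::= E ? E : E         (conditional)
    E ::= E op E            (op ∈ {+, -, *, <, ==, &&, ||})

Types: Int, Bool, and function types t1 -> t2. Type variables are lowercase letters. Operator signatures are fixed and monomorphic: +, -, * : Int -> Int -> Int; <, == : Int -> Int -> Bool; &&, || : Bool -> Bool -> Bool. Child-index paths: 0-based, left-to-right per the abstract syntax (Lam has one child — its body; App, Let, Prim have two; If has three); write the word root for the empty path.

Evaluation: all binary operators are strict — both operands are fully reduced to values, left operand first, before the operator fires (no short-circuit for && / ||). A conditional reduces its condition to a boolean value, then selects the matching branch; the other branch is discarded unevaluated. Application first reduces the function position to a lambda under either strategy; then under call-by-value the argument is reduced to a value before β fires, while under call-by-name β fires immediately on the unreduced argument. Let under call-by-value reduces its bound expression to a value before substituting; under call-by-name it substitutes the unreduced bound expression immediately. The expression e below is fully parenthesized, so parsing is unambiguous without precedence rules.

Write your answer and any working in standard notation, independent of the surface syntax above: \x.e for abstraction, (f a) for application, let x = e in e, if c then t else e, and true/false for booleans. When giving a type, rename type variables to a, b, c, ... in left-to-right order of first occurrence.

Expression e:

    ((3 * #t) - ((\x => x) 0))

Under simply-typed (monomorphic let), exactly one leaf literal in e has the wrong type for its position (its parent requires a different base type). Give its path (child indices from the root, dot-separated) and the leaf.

Answer: 0.1 : true

Working:
  unify Int ~ Int
  unify Bool ~ Int
  FAIL: mismatch Bool ~ Int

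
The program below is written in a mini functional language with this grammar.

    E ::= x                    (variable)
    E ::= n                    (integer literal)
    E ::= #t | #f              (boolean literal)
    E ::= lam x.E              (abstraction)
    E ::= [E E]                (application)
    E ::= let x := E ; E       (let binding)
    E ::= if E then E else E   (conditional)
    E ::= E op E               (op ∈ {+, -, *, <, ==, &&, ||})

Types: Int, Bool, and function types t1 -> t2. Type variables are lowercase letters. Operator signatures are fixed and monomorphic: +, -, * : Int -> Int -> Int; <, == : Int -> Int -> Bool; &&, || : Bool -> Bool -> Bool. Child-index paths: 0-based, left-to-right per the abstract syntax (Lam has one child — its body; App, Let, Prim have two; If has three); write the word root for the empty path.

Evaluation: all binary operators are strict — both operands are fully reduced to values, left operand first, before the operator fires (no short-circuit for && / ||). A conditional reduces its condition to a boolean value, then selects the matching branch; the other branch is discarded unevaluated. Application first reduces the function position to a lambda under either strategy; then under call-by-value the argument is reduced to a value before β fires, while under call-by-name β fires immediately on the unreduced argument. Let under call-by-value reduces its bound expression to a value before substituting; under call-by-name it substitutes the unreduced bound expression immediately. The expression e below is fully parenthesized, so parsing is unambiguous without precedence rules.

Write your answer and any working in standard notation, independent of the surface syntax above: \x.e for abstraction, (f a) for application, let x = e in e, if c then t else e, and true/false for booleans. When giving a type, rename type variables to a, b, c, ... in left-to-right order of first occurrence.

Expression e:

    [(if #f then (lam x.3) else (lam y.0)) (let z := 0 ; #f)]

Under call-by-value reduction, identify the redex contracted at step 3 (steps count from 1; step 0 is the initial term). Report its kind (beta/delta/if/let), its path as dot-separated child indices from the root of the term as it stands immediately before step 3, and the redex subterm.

Answer: beta at root : ((\y.0) false)

Trace:
step 0: ((if false then (\x.3) else (\y.0)) (let z = 0 in false))
step 1: [if@0] ((\y.0) (let z = 0 in false))
step 2: [let@1] ((\y.0) false)
step 3: [beta@root] 0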